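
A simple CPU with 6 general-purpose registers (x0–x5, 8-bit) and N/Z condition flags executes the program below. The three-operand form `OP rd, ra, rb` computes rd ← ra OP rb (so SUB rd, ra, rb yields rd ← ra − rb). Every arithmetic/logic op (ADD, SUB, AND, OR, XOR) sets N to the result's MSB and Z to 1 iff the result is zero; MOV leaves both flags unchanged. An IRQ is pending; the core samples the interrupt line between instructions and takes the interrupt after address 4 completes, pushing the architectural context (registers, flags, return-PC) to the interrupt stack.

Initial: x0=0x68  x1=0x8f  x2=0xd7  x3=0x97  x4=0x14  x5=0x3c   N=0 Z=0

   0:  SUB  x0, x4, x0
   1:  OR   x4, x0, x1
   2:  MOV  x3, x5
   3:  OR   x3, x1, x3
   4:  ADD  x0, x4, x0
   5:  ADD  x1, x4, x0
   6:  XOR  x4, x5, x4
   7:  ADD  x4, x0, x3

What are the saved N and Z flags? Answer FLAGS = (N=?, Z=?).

after  0: x0=0xac x1=0x8f x2=0xd7 x3=0x97 x4=0x14 x5=0x3c  N=1 Z=0
after  1: x0=0xac x1=0x8f x2=0xd7 x3=0x97 x4=0xaf x5=0x3c  N=1 Z=0
after  2: x0=0xac x1=0x8f x2=0xd7 x3=0x3c x4=0xaf x5=0x3c  N=1 Z=0
after  3: x0=0xac x1=0x8f x2=0xd7 x3=0xbf x4=0xaf x5=0x3c  N=1 Z=0
after  4: x0=0x5b x1=0x8f x2=0xd7 x3=0xbf x4=0xaf x5=0x3c  N=0 Z=0
-- IRQ taken; context saved, return-PC = 5 --

FLAGS = (N=0, Z=0)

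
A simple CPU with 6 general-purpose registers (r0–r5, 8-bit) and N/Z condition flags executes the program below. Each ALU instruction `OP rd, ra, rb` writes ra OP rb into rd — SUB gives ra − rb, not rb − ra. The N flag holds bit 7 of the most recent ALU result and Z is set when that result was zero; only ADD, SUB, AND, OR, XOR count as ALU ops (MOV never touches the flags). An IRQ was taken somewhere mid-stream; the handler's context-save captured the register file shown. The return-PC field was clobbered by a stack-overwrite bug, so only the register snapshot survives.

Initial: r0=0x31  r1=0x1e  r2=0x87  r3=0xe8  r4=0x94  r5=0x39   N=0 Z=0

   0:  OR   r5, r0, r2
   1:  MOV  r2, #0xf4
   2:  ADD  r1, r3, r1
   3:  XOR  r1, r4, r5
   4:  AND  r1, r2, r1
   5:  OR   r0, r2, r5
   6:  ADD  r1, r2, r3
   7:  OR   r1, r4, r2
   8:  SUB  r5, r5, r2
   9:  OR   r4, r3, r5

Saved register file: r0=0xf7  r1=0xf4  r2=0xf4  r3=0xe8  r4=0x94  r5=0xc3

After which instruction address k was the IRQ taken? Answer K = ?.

after  0: r0=0x31 r1=0x1e r2=0x87 r3=0xe8 r4=0x94 r5=0xb7  N=1 Z=0
after  1: r0=0x31 r1=0x1e r2=0xf4 r3=0xe8 r4=0x94 r5=0xb7  N=1 Z=0
after  2: r0=0x31 r1=0x06 r2=0xf4 r3=0xe8 r4=0x94 r5=0xb7  N=0 Z=0
after  3: r0=0x31 r1=0x23 r2=0xf4 r3=0xe8 r4=0x94 r5=0xb7  N=0 Z=0
after  4: r0=0x31 r1=0x20 r2=0xf4 r3=0xe8 r4=0x94 r5=0xb7  N=0 Z=0
after  5: r0=0xf7 r1=0x20 r2=0xf4 r3=0xe8 r4=0x94 r5=0xb7  N=1 Z=0
after  6: r0=0xf7 r1=0xdc r2=0xf4 r3=0xe8 r4=0x94 r5=0xb7  N=1 Z=0
after  7: r0=0xf7 r1=0xf4 r2=0xf4 r3=0xe8 r4=0x94 r5=0xb7  N=1 Z=0
after  8: r0=0xf7 r1=0xf4 r2=0xf4 r3=0xe8 r4=0x94 r5=0xc3  N=1 Z=0
-- IRQ taken; context saved, return-PC = 9 --

K = 8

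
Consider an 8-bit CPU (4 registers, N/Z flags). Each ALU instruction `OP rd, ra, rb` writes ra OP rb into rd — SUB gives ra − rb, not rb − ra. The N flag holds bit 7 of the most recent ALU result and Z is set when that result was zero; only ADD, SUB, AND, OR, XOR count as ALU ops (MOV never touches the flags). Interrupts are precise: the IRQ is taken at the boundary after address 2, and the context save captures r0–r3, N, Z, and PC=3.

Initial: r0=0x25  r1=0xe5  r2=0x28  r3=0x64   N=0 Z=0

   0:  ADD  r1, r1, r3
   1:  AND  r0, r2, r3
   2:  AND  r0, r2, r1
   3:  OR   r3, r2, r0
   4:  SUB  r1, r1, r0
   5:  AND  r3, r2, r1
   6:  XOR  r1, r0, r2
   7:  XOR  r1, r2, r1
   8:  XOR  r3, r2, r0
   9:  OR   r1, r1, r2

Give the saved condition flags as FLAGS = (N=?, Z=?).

after  0: r0=0x25 r1=0x49 r2=0x28 r3=0x64  N=0 Z=0
after  1: r0=0x20 r1=0x49 r2=0x28 r3=0x64  N=0 Z=0
after  2: r0=0x08 r1=0x49 r2=0x28 r3=0x64  N=0 Z=0
-- IRQ taken; context saved, return-PC = 3 --

FLAGS = (N=0, Z=0)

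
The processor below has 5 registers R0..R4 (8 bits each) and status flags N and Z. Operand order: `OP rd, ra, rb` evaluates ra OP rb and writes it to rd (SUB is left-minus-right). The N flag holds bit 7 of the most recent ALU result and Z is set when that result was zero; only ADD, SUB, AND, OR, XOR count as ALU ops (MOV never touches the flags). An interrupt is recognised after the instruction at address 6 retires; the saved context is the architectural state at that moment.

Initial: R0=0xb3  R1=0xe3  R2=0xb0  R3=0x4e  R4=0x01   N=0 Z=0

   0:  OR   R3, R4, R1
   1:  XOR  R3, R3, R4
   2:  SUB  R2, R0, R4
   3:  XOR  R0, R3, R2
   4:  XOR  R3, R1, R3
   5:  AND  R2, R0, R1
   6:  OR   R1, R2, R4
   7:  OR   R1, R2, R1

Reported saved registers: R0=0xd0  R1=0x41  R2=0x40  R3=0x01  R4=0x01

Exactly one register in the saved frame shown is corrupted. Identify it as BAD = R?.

after  0: R0=0xb3 R1=0xe3 R2=0xb0 R3=0xe3 R4=0x01  N=1 Z=0
after  1: R0=0xb3 R1=0xe3 R2=0xb0 R3=0xe2 R4=0x01  N=1 Z=0
after  2: R0=0xb3 R1=0xe3 R2=0xb2 R3=0xe2 R4=0x01  N=1 Z=0
after  3: R0=0x50 R1=0xe3 R2=0xb2 R3=0xe2 R4=0x01  N=0 Z=0
after  4: R0=0x50 R1=0xe3 R2=0xb2 R3=0x01 R4=0x01  N=0 Z=0
after  5: R0=0x50 R1=0xe3 R2=0x40 R3=0x01 R4=0x01  N=0 Z=0
after  6: R0=0x50 R1=0x41 R2=0x40 R3=0x01 R4=0x01  N=0 Z=0
-- IRQ taken; context saved, return-PC = 7 --
mismatch: R0: reported 0xd0 vs actual 0x50

BAD = R0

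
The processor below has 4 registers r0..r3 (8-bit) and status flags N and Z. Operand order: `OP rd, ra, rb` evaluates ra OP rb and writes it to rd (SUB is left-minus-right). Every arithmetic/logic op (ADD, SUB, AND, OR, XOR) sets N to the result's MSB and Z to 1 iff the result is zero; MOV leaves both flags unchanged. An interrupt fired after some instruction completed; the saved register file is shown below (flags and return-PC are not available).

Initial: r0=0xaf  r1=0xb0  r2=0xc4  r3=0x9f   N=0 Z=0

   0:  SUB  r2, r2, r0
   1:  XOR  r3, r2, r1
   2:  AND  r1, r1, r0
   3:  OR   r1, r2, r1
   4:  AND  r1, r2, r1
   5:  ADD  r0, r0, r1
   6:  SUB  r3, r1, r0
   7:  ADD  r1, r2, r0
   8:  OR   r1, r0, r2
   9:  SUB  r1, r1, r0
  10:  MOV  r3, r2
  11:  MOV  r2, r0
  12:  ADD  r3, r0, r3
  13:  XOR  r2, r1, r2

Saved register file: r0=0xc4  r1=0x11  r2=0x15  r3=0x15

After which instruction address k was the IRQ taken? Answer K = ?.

K = 10

after  0: r0=0xaf r1=0xb0 r2=0x15 r3=0x9f  N=0 Z=0
after  1: r0=0xaf r1=0xb0 r2=0x15 r3=0xa5  N=1 Z=0
after  2: r0=0xaf r1=0xa0 r2=0x15 r3=0xa5  N=1 Z=0
after  3: r0=0xaf r1=0xb5 r2=0x15 r3=0xa5  N=1 Z=0
after  4: r0=0xaf r1=0x15 r2=0x15 r3=0xa5  N=0 Z=0
after  5: r0=0xc4 r1=0x15 r2=0x15 r3=0xa5  N=1 Z=0
after  6: r0=0xc4 r1=0x15 r2=0x15 r3=0x51  N=0 Z=0
after  7: r0=0xc4 r1=0xd9 r2=0x15 r3=0x51  N=1 Z=0
after  8: r0=0xc4 r1=0xd5 r2=0x15 r3=0x51  N=1 Z=0
after  9: r0=0xc4 r1=0x11 r2=0x15 r3=0x51  N=0 Z=0
after 10: r0=0xc4 r1=0x11 r2=0x15 r3=0x15  N=0 Z=0
-- IRQ taken; context saved, return-PC = 11 --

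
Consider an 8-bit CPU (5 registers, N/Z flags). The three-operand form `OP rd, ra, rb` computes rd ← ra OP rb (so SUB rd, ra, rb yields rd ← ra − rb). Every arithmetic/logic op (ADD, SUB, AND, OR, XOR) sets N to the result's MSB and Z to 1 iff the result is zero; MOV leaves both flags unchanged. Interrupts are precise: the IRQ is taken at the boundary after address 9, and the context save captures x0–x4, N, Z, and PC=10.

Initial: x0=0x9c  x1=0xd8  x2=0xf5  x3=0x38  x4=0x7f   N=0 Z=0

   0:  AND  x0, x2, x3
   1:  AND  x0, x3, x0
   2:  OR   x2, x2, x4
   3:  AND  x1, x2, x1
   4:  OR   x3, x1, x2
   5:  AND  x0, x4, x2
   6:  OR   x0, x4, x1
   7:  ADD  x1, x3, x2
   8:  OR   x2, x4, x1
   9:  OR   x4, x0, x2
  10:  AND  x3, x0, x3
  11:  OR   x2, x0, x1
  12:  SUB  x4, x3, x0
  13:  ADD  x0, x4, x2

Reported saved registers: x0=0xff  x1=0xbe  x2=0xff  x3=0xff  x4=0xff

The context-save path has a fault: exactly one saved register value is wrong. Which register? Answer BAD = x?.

after  0: x0=0x30 x1=0xd8 x2=0xf5 x3=0x38 x4=0x7f  N=0 Z=0
after  1: x0=0x30 x1=0xd8 x2=0xf5 x3=0x38 x4=0x7f  N=0 Z=0
after  2: x0=0x30 x1=0xd8 x2=0xff x3=0x38 x4=0x7f  N=1 Z=0
after  3: x0=0x30 x1=0xd8 x2=0xff x3=0x38 x4=0x7f  N=1 Z=0
after  4: x0=0x30 x1=0xd8 x2=0xff x3=0xff x4=0x7f  N=1 Z=0
after  5: x0=0x7f x1=0xd8 x2=0xff x3=0xff x4=0x7f  N=0 Z=0
after  6: x0=0xff x1=0xd8 x2=0xff x3=0xff x4=0x7f  N=1 Z=0
after  7: x0=0xff x1=0xfe x2=0xff x3=0xff x4=0x7f  N=1 Z=0
after  8: x0=0xff x1=0xfe x2=0xff x3=0xff x4=0x7f  N=1 Z=0
after  9: x0=0xff x1=0xfe x2=0xff x3=0xff x4=0xff  N=1 Z=0
-- IRQ taken; context saved, return-PC = 10 --
mismatch: x1: reported 0xbe vs actual 0xfe

BAD = x1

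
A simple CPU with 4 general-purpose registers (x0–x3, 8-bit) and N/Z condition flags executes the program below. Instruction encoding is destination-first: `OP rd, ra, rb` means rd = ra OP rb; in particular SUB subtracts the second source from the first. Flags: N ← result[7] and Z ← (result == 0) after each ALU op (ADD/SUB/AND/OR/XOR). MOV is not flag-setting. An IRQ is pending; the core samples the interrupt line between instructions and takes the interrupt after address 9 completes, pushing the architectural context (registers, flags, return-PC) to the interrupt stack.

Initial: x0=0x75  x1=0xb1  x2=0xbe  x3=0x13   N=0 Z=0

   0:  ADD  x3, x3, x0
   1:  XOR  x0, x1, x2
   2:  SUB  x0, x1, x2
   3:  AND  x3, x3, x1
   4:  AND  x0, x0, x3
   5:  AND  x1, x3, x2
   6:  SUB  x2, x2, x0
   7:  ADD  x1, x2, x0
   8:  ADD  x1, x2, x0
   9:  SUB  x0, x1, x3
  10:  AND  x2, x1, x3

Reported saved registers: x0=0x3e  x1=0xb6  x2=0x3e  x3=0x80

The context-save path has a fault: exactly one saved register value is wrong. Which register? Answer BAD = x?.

after  0: x0=0x75 x1=0xb1 x2=0xbe x3=0x88  N=1 Z=0
after  1: x0=0x0f x1=0xb1 x2=0xbe x3=0x88  N=0 Z=0
after  2: x0=0xf3 x1=0xb1 x2=0xbe x3=0x88  N=1 Z=0
after  3: x0=0xf3 x1=0xb1 x2=0xbe x3=0x80  N=1 Z=0
after  4: x0=0x80 x1=0xb1 x2=0xbe x3=0x80  N=1 Z=0
after  5: x0=0x80 x1=0x80 x2=0xbe x3=0x80  N=1 Z=0
after  6: x0=0x80 x1=0x80 x2=0x3e x3=0x80  N=0 Z=0
after  7: x0=0x80 x1=0xbe x2=0x3e x3=0x80  N=1 Z=0
after  8: x0=0x80 x1=0xbe x2=0x3e x3=0x80  N=1 Z=0
after  9: x0=0x3e x1=0xbe x2=0x3e x3=0x80  N=0 Z=0
-- IRQ taken; context saved, return-PC = 10 --
mismatch: x1: reported 0xb6 vs actual 0xbe

BAD = x1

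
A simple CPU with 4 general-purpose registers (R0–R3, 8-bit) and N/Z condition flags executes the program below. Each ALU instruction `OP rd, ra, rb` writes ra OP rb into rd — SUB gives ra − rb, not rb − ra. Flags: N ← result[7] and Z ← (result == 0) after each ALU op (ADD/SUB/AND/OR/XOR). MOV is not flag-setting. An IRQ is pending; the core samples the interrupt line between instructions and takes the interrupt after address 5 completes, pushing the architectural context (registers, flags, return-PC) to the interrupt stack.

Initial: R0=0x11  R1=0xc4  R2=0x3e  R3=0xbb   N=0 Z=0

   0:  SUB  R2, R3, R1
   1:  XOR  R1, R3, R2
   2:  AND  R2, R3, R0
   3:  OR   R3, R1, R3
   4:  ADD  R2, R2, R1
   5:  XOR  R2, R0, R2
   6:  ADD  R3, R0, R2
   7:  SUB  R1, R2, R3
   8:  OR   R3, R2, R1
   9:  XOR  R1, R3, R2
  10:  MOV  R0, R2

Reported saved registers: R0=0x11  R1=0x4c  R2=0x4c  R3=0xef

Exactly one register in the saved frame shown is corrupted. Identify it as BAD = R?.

BAD = R3

after  0: R0=0x11 R1=0xc4 R2=0xf7 R3=0xbb  N=1 Z=0
after  1: R0=0x11 R1=0x4c R2=0xf7 R3=0xbb  N=0 Z=0
after  2: R0=0x11 R1=0x4c R2=0x11 R3=0xbb  N=0 Z=0
after  3: R0=0x11 R1=0x4c R2=0x11 R3=0xff  N=1 Z=0
after  4: R0=0x11 R1=0x4c R2=0x5d R3=0xff  N=0 Z=0
after  5: R0=0x11 R1=0x4c R2=0x4c R3=0xff  N=0 Z=0
-- IRQ taken; context saved, return-PC = 6 --
mismatch: R3: reported 0xef vs actual 0xff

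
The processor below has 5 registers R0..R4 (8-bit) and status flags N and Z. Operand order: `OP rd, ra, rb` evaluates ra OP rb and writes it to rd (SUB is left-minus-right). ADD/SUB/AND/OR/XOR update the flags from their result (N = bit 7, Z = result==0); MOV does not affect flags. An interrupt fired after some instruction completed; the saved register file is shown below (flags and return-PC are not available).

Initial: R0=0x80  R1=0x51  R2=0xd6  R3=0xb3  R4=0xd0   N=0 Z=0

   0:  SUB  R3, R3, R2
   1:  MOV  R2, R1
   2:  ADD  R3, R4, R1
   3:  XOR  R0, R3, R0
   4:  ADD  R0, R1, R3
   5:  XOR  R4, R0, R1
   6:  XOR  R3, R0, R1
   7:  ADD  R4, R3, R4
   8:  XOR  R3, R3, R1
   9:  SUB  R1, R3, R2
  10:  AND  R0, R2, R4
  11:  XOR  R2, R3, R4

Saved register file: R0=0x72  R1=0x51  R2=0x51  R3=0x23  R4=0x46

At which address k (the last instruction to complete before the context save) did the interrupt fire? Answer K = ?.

K = 7

after  0: R0=0x80 R1=0x51 R2=0xd6 R3=0xdd R4=0xd0  N=1 Z=0
after  1: R0=0x80 R1=0x51 R2=0x51 R3=0xdd R4=0xd0  N=1 Z=0
after  2: R0=0x80 R1=0x51 R2=0x51 R3=0x21 R4=0xd0  N=0 Z=0
after  3: R0=0xa1 R1=0x51 R2=0x51 R3=0x21 R4=0xd0  N=1 Z=0
after  4: R0=0x72 R1=0x51 R2=0x51 R3=0x21 R4=0xd0  N=0 Z=0
after  5: R0=0x72 R1=0x51 R2=0x51 R3=0x21 R4=0x23  N=0 Z=0
after  6: R0=0x72 R1=0x51 R2=0x51 R3=0x23 R4=0x23  N=0 Z=0
after  7: R0=0x72 R1=0x51 R2=0x51 R3=0x23 R4=0x46  N=0 Z=0
-- IRQ taken; context saved, return-PC = 8 --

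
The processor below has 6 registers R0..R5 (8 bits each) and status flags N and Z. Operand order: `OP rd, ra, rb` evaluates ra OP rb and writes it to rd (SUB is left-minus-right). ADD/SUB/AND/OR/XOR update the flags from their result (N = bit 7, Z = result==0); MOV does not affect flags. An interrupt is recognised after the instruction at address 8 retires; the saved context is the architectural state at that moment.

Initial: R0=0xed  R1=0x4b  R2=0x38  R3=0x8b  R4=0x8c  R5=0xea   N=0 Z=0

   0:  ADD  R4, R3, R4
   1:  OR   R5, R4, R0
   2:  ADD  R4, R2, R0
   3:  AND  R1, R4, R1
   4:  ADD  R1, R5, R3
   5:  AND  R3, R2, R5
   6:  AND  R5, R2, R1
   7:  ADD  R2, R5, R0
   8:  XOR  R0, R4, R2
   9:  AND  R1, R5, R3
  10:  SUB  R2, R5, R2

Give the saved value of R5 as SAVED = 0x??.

SAVED = 0x08

after  0: R0=0xed R1=0x4b R2=0x38 R3=0x8b R4=0x17 R5=0xea  N=0 Z=0
after  1: R0=0xed R1=0x4b R2=0x38 R3=0x8b R4=0x17 R5=0xff  N=1 Z=0
after  2: R0=0xed R1=0x4b R2=0x38 R3=0x8b R4=0x25 R5=0xff  N=0 Z=0
after  3: R0=0xed R1=0x01 R2=0x38 R3=0x8b R4=0x25 R5=0xff  N=0 Z=0
after  4: R0=0xed R1=0x8a R2=0x38 R3=0x8b R4=0x25 R5=0xff  N=1 Z=0
after  5: R0=0xed R1=0x8a R2=0x38 R3=0x38 R4=0x25 R5=0xff  N=0 Z=0
after  6: R0=0xed R1=0x8a R2=0x38 R3=0x38 R4=0x25 R5=0x08  N=0 Z=0
after  7: R0=0xed R1=0x8a R2=0xf5 R3=0x38 R4=0x25 R5=0x08  N=1 Z=0
after  8: R0=0xd0 R1=0x8a R2=0xf5 R3=0x38 R4=0x25 R5=0x08  N=1 Z=0
-- IRQ taken; context saved, return-PC = 9 --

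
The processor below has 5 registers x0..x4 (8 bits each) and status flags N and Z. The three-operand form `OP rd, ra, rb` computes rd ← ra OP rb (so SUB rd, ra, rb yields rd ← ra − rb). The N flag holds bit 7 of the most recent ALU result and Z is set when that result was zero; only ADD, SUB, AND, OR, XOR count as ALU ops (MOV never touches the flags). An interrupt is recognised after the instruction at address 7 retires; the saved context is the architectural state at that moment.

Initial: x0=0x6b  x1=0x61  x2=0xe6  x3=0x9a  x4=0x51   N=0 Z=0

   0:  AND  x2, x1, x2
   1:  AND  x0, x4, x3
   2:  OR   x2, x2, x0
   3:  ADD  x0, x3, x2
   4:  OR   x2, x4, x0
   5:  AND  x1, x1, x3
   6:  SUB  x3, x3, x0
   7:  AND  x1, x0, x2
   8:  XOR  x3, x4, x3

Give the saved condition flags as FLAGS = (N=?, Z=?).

after  0: x0=0x6b x1=0x61 x2=0x60 x3=0x9a x4=0x51  N=0 Z=0
after  1: x0=0x10 x1=0x61 x2=0x60 x3=0x9a x4=0x51  N=0 Z=0
after  2: x0=0x10 x1=0x61 x2=0x70 x3=0x9a x4=0x51  N=0 Z=0
after  3: x0=0x0a x1=0x61 x2=0x70 x3=0x9a x4=0x51  N=0 Z=0
after  4: x0=0x0a x1=0x61 x2=0x5b x3=0x9a x4=0x51  N=0 Z=0
after  5: x0=0x0a x1=0x00 x2=0x5b x3=0x9a x4=0x51  N=0 Z=1
after  6: x0=0x0a x1=0x00 x2=0x5b x3=0x90 x4=0x51  N=1 Z=0
after  7: x0=0x0a x1=0x0a x2=0x5b x3=0x90 x4=0x51  N=0 Z=0
-- IRQ taken; context saved, return-PC = 8 --

FLAGS = (N=0, Z=0)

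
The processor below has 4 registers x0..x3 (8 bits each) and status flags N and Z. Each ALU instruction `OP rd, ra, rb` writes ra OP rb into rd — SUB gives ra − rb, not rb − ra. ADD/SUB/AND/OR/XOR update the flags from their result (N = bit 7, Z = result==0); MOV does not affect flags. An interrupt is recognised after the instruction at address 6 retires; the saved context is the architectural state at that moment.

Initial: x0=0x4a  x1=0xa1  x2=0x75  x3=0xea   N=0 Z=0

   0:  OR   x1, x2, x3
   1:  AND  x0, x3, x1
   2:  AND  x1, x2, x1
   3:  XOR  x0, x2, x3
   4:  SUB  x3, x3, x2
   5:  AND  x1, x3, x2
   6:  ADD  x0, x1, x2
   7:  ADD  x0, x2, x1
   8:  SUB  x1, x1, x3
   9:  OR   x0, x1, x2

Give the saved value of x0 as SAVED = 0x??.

after  0: x0=0x4a x1=0xff x2=0x75 x3=0xea  N=1 Z=0
after  1: x0=0xea x1=0xff x2=0x75 x3=0xea  N=1 Z=0
after  2: x0=0xea x1=0x75 x2=0x75 x3=0xea  N=0 Z=0
after  3: x0=0x9f x1=0x75 x2=0x75 x3=0xea  N=1 Z=0
after  4: x0=0x9f x1=0x75 x2=0x75 x3=0x75  N=0 Z=0
after  5: x0=0x9f x1=0x75 x2=0x75 x3=0x75  N=0 Z=0
after  6: x0=0xea x1=0x75 x2=0x75 x3=0x75  N=1 Z=0
-- IRQ taken; context saved, return-PC = 7 --

SAVED = 0xea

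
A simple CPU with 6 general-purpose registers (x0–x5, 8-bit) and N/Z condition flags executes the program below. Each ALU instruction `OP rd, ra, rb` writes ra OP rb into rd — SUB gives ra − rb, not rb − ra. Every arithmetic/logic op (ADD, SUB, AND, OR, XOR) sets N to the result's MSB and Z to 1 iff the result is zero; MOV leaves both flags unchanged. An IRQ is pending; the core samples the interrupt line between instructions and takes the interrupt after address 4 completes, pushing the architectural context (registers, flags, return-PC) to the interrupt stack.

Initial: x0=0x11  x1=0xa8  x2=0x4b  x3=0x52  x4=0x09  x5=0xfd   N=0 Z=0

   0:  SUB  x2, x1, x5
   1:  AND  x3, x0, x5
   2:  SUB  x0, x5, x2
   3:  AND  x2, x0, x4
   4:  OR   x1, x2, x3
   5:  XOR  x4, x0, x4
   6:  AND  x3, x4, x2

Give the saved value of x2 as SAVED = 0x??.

SAVED = 0x00

after  0: x0=0x11 x1=0xa8 x2=0xab x3=0x52 x4=0x09 x5=0xfd  N=1 Z=0
after  1: x0=0x11 x1=0xa8 x2=0xab x3=0x11 x4=0x09 x5=0xfd  N=0 Z=0
after  2: x0=0x52 x1=0xa8 x2=0xab x3=0x11 x4=0x09 x5=0xfd  N=0 Z=0
after  3: x0=0x52 x1=0xa8 x2=0x00 x3=0x11 x4=0x09 x5=0xfd  N=0 Z=1
after  4: x0=0x52 x1=0x11 x2=0x00 x3=0x11 x4=0x09 x5=0xfd  N=0 Z=0
-- IRQ taken; context saved, return-PC = 5 --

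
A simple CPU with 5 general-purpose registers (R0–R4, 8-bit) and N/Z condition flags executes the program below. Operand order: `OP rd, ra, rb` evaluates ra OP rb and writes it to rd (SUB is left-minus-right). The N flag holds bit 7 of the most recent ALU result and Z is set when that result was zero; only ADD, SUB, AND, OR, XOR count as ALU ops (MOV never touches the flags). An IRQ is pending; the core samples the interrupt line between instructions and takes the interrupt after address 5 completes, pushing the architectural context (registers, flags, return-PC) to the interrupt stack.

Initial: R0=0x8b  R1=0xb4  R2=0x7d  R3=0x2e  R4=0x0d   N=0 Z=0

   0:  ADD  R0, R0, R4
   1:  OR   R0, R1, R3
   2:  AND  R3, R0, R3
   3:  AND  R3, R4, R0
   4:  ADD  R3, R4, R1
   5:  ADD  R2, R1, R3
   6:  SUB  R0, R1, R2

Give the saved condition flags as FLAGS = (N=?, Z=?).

FLAGS = (N=0, Z=0)

after  0: R0=0x98 R1=0xb4 R2=0x7d R3=0x2e R4=0x0d  N=1 Z=0
after  1: R0=0xbe R1=0xb4 R2=0x7d R3=0x2e R4=0x0d  N=1 Z=0
after  2: R0=0xbe R1=0xb4 R2=0x7d R3=0x2e R4=0x0d  N=0 Z=0
after  3: R0=0xbe R1=0xb4 R2=0x7d R3=0x0c R4=0x0d  N=0 Z=0
after  4: R0=0xbe R1=0xb4 R2=0x7d R3=0xc1 R4=0x0d  N=1 Z=0
after  5: R0=0xbe R1=0xb4 R2=0x75 R3=0xc1 R4=0x0d  N=0 Z=0
-- IRQ taken; context saved, return-PC = 6 --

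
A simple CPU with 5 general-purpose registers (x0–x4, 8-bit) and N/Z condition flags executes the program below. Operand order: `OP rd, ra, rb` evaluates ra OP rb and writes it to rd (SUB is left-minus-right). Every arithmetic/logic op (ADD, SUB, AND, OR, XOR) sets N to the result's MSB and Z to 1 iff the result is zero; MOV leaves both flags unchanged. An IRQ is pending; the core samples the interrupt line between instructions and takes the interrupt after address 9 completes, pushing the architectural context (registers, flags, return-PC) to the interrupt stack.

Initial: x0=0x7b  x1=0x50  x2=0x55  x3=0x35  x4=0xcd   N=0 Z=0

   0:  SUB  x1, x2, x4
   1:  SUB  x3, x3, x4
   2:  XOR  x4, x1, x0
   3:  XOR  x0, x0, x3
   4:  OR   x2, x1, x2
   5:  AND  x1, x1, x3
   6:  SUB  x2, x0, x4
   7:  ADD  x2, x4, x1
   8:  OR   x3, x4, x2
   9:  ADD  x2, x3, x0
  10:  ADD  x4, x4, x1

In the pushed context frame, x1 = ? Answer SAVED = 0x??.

after  0: x0=0x7b x1=0x88 x2=0x55 x3=0x35 x4=0xcd  N=1 Z=0
after  1: x0=0x7b x1=0x88 x2=0x55 x3=0x68 x4=0xcd  N=0 Z=0
after  2: x0=0x7b x1=0x88 x2=0x55 x3=0x68 x4=0xf3  N=1 Z=0
after  3: x0=0x13 x1=0x88 x2=0x55 x3=0x68 x4=0xf3  N=0 Z=0
after  4: x0=0x13 x1=0x88 x2=0xdd x3=0x68 x4=0xf3  N=1 Z=0
after  5: x0=0x13 x1=0x08 x2=0xdd x3=0x68 x4=0xf3  N=0 Z=0
after  6: x0=0x13 x1=0x08 x2=0x20 x3=0x68 x4=0xf3  N=0 Z=0
after  7: x0=0x13 x1=0x08 x2=0xfb x3=0x68 x4=0xf3  N=1 Z=0
after  8: x0=0x13 x1=0x08 x2=0xfb x3=0xfb x4=0xf3  N=1 Z=0
after  9: x0=0x13 x1=0x08 x2=0x0e x3=0xfb x4=0xf3  N=0 Z=0
-- IRQ taken; context saved, return-PC = 10 --

SAVED = 0x08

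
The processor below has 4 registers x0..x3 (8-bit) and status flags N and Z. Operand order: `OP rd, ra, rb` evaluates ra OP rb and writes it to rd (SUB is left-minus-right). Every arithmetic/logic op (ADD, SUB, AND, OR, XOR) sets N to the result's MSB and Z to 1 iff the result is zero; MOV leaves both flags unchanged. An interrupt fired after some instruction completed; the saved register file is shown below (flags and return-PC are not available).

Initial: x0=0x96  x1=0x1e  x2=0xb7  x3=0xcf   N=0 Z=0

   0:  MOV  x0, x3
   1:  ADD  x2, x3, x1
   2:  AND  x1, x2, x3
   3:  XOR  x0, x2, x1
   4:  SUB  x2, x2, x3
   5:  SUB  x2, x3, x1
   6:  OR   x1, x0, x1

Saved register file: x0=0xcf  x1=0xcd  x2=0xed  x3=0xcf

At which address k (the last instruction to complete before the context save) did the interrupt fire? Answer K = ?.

K = 2

after  0: x0=0xcf x1=0x1e x2=0xb7 x3=0xcf  N=0 Z=0
after  1: x0=0xcf x1=0x1e x2=0xed x3=0xcf  N=1 Z=0
after  2: x0=0xcf x1=0xcd x2=0xed x3=0xcf  N=1 Z=0
-- IRQ taken; context saved, return-PC = 3 --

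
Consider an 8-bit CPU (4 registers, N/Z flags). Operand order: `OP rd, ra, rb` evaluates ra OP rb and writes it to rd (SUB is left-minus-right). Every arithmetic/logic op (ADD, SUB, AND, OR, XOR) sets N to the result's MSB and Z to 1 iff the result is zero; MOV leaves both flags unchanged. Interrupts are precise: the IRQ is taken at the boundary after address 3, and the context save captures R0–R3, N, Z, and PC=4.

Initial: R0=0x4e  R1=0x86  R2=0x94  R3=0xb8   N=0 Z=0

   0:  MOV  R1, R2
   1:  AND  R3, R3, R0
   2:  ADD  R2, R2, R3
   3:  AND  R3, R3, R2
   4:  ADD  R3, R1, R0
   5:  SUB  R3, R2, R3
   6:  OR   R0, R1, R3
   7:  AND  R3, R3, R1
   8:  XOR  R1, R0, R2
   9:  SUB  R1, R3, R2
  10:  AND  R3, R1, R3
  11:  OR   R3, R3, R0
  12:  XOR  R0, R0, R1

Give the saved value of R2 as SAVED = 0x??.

SAVED = 0x9c

after  0: R0=0x4e R1=0x94 R2=0x94 R3=0xb8  N=0 Z=0
after  1: R0=0x4e R1=0x94 R2=0x94 R3=0x08  N=0 Z=0
after  2: R0=0x4e R1=0x94 R2=0x9c R3=0x08  N=1 Z=0
after  3: R0=0x4e R1=0x94 R2=0x9c R3=0x08  N=0 Z=0
-- IRQ taken; context saved, return-PC = 4 --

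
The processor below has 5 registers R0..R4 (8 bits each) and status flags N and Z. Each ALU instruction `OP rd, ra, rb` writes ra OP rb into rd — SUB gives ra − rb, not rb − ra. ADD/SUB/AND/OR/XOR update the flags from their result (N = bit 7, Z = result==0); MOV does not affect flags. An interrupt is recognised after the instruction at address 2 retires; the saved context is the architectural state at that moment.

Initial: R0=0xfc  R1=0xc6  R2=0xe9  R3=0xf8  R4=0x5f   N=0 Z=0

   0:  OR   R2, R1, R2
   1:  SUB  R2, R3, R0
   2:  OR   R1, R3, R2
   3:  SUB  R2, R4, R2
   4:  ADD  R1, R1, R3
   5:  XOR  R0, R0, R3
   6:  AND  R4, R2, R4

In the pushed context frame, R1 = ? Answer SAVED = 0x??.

after  0: R0=0xfc R1=0xc6 R2=0xef R3=0xf8 R4=0x5f  N=1 Z=0
after  1: R0=0xfc R1=0xc6 R2=0xfc R3=0xf8 R4=0x5f  N=1 Z=0
after  2: R0=0xfc R1=0xfc R2=0xfc R3=0xf8 R4=0x5f  N=1 Z=0
-- IRQ taken; context saved, return-PC = 3 --

SAVED = 0xfc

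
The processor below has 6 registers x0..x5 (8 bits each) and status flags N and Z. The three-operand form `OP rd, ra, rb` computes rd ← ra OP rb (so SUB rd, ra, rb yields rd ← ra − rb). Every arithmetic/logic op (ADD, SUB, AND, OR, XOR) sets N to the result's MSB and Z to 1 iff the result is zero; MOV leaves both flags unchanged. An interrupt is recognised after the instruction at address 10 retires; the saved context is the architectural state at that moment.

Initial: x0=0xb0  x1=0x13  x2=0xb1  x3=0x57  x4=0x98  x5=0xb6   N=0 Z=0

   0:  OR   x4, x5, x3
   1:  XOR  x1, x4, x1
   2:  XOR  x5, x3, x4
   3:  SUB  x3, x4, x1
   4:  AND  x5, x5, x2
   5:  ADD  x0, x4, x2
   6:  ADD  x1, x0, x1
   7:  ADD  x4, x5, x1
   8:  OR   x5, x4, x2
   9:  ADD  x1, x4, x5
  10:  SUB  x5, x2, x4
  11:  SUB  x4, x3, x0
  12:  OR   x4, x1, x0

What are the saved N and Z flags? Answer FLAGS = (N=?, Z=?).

FLAGS = (N=1, Z=0)

after  0: x0=0xb0 x1=0x13 x2=0xb1 x3=0x57 x4=0xf7 x5=0xb6  N=1 Z=0
after  1: x0=0xb0 x1=0xe4 x2=0xb1 x3=0x57 x4=0xf7 x5=0xb6  N=1 Z=0
after  2: x0=0xb0 x1=0xe4 x2=0xb1 x3=0x57 x4=0xf7 x5=0xa0  N=1 Z=0
after  3: x0=0xb0 x1=0xe4 x2=0xb1 x3=0x13 x4=0xf7 x5=0xa0  N=0 Z=0
after  4: x0=0xb0 x1=0xe4 x2=0xb1 x3=0x13 x4=0xf7 x5=0xa0  N=1 Z=0
after  5: x0=0xa8 x1=0xe4 x2=0xb1 x3=0x13 x4=0xf7 x5=0xa0  N=1 Z=0
after  6: x0=0xa8 x1=0x8c x2=0xb1 x3=0x13 x4=0xf7 x5=0xa0  N=1 Z=0
after  7: x0=0xa8 x1=0x8c x2=0xb1 x3=0x13 x4=0x2c x5=0xa0  N=0 Z=0
after  8: x0=0xa8 x1=0x8c x2=0xb1 x3=0x13 x4=0x2c x5=0xbd  N=1 Z=0
after  9: x0=0xa8 x1=0xe9 x2=0xb1 x3=0x13 x4=0x2c x5=0xbd  N=1 Z=0
after 10: x0=0xa8 x1=0xe9 x2=0xb1 x3=0x13 x4=0x2c x5=0x85  N=1 Z=0
-- IRQ taken; context saved, return-PC = 11 --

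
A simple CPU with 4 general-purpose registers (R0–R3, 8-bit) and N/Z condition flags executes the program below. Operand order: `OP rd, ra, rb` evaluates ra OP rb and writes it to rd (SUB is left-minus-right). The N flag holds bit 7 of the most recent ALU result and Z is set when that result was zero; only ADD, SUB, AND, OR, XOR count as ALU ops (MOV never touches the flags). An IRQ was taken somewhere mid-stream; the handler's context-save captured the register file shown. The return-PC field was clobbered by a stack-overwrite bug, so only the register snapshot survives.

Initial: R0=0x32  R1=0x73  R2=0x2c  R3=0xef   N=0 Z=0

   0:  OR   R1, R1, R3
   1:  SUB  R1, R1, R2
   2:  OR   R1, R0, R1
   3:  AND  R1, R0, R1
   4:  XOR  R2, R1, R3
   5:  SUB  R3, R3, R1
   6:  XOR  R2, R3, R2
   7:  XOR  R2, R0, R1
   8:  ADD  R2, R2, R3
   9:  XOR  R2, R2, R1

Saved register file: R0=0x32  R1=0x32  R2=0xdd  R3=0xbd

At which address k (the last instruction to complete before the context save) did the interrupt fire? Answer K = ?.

after  0: R0=0x32 R1=0xff R2=0x2c R3=0xef  N=1 Z=0
after  1: R0=0x32 R1=0xd3 R2=0x2c R3=0xef  N=1 Z=0
after  2: R0=0x32 R1=0xf3 R2=0x2c R3=0xef  N=1 Z=0
after  3: R0=0x32 R1=0x32 R2=0x2c R3=0xef  N=0 Z=0
after  4: R0=0x32 R1=0x32 R2=0xdd R3=0xef  N=1 Z=0
after  5: R0=0x32 R1=0x32 R2=0xdd R3=0xbd  N=1 Z=0
-- IRQ taken; context saved, return-PC = 6 --

K = 5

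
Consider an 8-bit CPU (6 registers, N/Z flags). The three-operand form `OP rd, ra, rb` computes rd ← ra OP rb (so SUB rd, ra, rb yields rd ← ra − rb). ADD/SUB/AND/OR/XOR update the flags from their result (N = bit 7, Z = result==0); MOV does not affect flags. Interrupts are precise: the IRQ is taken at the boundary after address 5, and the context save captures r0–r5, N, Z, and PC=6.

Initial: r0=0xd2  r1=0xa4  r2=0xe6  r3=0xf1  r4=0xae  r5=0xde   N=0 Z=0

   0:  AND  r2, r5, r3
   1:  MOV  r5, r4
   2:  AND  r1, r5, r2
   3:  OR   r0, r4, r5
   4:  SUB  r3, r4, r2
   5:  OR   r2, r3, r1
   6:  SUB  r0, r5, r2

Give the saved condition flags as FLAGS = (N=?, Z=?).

FLAGS = (N=1, Z=0)

after  0: r0=0xd2 r1=0xa4 r2=0xd0 r3=0xf1 r4=0xae r5=0xde  N=1 Z=0
after  1: r0=0xd2 r1=0xa4 r2=0xd0 r3=0xf1 r4=0xae r5=0xae  N=1 Z=0
after  2: r0=0xd2 r1=0x80 r2=0xd0 r3=0xf1 r4=0xae r5=0xae  N=1 Z=0
after  3: r0=0xae r1=0x80 r2=0xd0 r3=0xf1 r4=0xae r5=0xae  N=1 Z=0
after  4: r0=0xae r1=0x80 r2=0xd0 r3=0xde r4=0xae r5=0xae  N=1 Z=0
after  5: r0=0xae r1=0x80 r2=0xde r3=0xde r4=0xae r5=0xae  N=1 Z=0
-- IRQ taken; context saved, return-PC = 6 --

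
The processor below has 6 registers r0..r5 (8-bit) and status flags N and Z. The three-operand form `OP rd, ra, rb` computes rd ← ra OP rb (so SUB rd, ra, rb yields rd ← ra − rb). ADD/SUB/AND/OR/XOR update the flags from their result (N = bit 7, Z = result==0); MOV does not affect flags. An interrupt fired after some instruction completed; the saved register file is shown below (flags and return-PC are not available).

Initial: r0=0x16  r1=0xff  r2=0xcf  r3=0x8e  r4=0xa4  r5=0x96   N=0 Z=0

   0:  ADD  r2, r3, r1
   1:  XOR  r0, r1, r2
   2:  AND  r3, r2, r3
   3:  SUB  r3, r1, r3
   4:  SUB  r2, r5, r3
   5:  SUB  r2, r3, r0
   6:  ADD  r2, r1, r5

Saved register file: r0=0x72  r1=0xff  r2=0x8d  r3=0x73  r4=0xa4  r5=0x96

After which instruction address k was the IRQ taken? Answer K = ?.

after  0: r0=0x16 r1=0xff r2=0x8d r3=0x8e r4=0xa4 r5=0x96  N=1 Z=0
after  1: r0=0x72 r1=0xff r2=0x8d r3=0x8e r4=0xa4 r5=0x96  N=0 Z=0
after  2: r0=0x72 r1=0xff r2=0x8d r3=0x8c r4=0xa4 r5=0x96  N=1 Z=0
after  3: r0=0x72 r1=0xff r2=0x8d r3=0x73 r4=0xa4 r5=0x96  N=0 Z=0
-- IRQ taken; context saved, return-PC = 4 --

K = 3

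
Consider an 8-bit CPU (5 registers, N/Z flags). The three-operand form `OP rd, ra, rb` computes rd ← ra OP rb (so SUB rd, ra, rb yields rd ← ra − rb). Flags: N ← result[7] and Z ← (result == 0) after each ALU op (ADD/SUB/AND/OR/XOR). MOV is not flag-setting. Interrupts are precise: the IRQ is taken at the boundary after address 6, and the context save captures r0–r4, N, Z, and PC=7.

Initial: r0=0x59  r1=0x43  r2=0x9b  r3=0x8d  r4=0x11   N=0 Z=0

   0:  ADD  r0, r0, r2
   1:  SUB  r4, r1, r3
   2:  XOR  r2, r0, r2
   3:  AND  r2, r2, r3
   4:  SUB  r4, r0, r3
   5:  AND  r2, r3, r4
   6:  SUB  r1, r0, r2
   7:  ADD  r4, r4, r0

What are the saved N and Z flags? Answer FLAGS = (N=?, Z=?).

after  0: r0=0xf4 r1=0x43 r2=0x9b r3=0x8d r4=0x11  N=1 Z=0
after  1: r0=0xf4 r1=0x43 r2=0x9b r3=0x8d r4=0xb6  N=1 Z=0
after  2: r0=0xf4 r1=0x43 r2=0x6f r3=0x8d r4=0xb6  N=0 Z=0
after  3: r0=0xf4 r1=0x43 r2=0x0d r3=0x8d r4=0xb6  N=0 Z=0
after  4: r0=0xf4 r1=0x43 r2=0x0d r3=0x8d r4=0x67  N=0 Z=0
after  5: r0=0xf4 r1=0x43 r2=0x05 r3=0x8d r4=0x67  N=0 Z=0
after  6: r0=0xf4 r1=0xef r2=0x05 r3=0x8d r4=0x67  N=1 Z=0
-- IRQ taken; context saved, return-PC = 7 --

FLAGS = (N=1, Z=0)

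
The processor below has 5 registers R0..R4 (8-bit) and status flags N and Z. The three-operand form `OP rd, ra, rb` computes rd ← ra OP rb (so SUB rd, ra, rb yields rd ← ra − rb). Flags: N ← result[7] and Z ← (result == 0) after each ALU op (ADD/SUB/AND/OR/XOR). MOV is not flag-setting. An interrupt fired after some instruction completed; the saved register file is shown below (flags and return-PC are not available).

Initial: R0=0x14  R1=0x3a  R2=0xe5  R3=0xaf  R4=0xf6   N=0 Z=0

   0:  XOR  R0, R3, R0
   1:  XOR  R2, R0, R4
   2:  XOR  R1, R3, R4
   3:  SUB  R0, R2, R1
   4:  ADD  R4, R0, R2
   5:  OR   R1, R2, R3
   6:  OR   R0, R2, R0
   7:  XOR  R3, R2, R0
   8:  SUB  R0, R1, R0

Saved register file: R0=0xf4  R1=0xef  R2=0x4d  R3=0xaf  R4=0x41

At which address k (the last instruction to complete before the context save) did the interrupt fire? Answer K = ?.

after  0: R0=0xbb R1=0x3a R2=0xe5 R3=0xaf R4=0xf6  N=1 Z=0
after  1: R0=0xbb R1=0x3a R2=0x4d R3=0xaf R4=0xf6  N=0 Z=0
after  2: R0=0xbb R1=0x59 R2=0x4d R3=0xaf R4=0xf6  N=0 Z=0
after  3: R0=0xf4 R1=0x59 R2=0x4d R3=0xaf R4=0xf6  N=1 Z=0
after  4: R0=0xf4 R1=0x59 R2=0x4d R3=0xaf R4=0x41  N=0 Z=0
after  5: R0=0xf4 R1=0xef R2=0x4d R3=0xaf R4=0x41  N=1 Z=0
-- IRQ taken; context saved, return-PC = 6 --

K = 5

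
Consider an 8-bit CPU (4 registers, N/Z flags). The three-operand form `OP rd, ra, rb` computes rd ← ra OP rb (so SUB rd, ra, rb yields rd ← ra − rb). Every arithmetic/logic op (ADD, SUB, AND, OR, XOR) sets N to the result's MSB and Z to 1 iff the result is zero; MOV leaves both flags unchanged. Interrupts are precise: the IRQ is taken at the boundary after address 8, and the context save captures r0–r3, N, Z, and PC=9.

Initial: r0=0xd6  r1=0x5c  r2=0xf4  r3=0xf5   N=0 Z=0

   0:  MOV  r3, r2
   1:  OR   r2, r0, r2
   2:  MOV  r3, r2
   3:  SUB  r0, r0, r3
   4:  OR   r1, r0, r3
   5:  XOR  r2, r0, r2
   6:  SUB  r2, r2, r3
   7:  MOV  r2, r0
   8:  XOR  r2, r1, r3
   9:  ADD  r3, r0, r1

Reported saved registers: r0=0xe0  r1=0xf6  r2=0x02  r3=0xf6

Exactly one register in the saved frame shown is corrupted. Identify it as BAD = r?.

after  0: r0=0xd6 r1=0x5c r2=0xf4 r3=0xf4  N=0 Z=0
after  1: r0=0xd6 r1=0x5c r2=0xf6 r3=0xf4  N=1 Z=0
after  2: r0=0xd6 r1=0x5c r2=0xf6 r3=0xf6  N=1 Z=0
after  3: r0=0xe0 r1=0x5c r2=0xf6 r3=0xf6  N=1 Z=0
after  4: r0=0xe0 r1=0xf6 r2=0xf6 r3=0xf6  N=1 Z=0
after  5: r0=0xe0 r1=0xf6 r2=0x16 r3=0xf6  N=0 Z=0
after  6: r0=0xe0 r1=0xf6 r2=0x20 r3=0xf6  N=0 Z=0
after  7: r0=0xe0 r1=0xf6 r2=0xe0 r3=0xf6  N=0 Z=0
after  8: r0=0xe0 r1=0xf6 r2=0x00 r3=0xf6  N=0 Z=1
-- IRQ taken; context saved, return-PC = 9 --
mismatch: r2: reported 0x02 vs actual 0x00

BAD = r2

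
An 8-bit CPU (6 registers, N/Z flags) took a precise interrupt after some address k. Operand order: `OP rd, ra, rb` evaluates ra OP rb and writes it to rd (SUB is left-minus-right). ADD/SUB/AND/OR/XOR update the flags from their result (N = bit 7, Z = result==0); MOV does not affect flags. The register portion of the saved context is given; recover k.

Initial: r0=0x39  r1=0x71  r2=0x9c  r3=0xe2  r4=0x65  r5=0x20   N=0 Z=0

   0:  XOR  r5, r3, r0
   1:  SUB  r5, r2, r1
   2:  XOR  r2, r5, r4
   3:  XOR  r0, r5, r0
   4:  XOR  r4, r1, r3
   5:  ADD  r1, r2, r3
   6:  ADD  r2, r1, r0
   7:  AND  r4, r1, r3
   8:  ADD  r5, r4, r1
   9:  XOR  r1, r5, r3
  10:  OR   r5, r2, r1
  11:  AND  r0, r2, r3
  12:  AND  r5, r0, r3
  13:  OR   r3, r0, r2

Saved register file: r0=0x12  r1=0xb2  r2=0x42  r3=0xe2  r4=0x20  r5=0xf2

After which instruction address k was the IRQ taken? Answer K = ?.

after  0: r0=0x39 r1=0x71 r2=0x9c r3=0xe2 r4=0x65 r5=0xdb  N=1 Z=0
after  1: r0=0x39 r1=0x71 r2=0x9c r3=0xe2 r4=0x65 r5=0x2b  N=0 Z=0
after  2: r0=0x39 r1=0x71 r2=0x4e r3=0xe2 r4=0x65 r5=0x2b  N=0 Z=0
after  3: r0=0x12 r1=0x71 r2=0x4e r3=0xe2 r4=0x65 r5=0x2b  N=0 Z=0
after  4: r0=0x12 r1=0x71 r2=0x4e r3=0xe2 r4=0x93 r5=0x2b  N=1 Z=0
after  5: r0=0x12 r1=0x30 r2=0x4e r3=0xe2 r4=0x93 r5=0x2b  N=0 Z=0
after  6: r0=0x12 r1=0x30 r2=0x42 r3=0xe2 r4=0x93 r5=0x2b  N=0 Z=0
after  7: r0=0x12 r1=0x30 r2=0x42 r3=0xe2 r4=0x20 r5=0x2b  N=0 Z=0
after  8: r0=0x12 r1=0x30 r2=0x42 r3=0xe2 r4=0x20 r5=0x50  N=0 Z=0
after  9: r0=0x12 r1=0xb2 r2=0x42 r3=0xe2 r4=0x20 r5=0x50  N=1 Z=0
after 10: r0=0x12 r1=0xb2 r2=0x42 r3=0xe2 r4=0x20 r5=0xf2  N=1 Z=0
-- IRQ taken; context saved, return-PC = 11 --

K = 10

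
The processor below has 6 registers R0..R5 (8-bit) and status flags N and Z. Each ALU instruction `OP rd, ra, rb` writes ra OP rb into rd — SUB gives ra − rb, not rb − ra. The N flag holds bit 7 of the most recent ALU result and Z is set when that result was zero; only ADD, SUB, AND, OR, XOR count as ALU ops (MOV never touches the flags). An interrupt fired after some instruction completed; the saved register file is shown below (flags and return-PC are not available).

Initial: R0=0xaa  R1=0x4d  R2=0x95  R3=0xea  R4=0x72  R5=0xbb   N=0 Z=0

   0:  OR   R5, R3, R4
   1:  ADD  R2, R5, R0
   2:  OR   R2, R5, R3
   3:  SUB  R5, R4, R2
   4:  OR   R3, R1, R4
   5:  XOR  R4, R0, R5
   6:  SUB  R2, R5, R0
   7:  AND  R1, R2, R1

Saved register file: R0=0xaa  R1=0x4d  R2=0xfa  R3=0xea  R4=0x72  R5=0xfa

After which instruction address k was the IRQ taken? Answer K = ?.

after  0: R0=0xaa R1=0x4d R2=0x95 R3=0xea R4=0x72 R5=0xfa  N=1 Z=0
after  1: R0=0xaa R1=0x4d R2=0xa4 R3=0xea R4=0x72 R5=0xfa  N=1 Z=0
after  2: R0=0xaa R1=0x4d R2=0xfa R3=0xea R4=0x72 R5=0xfa  N=1 Z=0
-- IRQ taken; context saved, return-PC = 3 --

K = 2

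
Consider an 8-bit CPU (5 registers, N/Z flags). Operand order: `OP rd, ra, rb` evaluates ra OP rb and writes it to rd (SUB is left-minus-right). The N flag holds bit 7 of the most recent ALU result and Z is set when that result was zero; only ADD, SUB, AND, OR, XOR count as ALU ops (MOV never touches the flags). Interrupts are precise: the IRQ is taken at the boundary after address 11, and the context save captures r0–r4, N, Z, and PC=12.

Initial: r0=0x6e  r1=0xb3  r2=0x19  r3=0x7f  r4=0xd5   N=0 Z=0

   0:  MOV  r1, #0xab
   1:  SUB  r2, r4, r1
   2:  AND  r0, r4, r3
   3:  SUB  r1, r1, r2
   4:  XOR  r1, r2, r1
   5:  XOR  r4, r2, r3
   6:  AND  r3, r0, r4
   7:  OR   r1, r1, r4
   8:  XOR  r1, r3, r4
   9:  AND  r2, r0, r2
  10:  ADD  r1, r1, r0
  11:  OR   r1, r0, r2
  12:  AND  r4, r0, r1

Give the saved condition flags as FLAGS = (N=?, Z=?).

FLAGS = (N=0, Z=0)

after  0: r0=0x6e r1=0xab r2=0x19 r3=0x7f r4=0xd5  N=0 Z=0
after  1: r0=0x6e r1=0xab r2=0x2a r3=0x7f r4=0xd5  N=0 Z=0
after  2: r0=0x55 r1=0xab r2=0x2a r3=0x7f r4=0xd5  N=0 Z=0
after  3: r0=0x55 r1=0x81 r2=0x2a r3=0x7f r4=0xd5  N=1 Z=0
after  4: r0=0x55 r1=0xab r2=0x2a r3=0x7f r4=0xd5  N=1 Z=0
after  5: r0=0x55 r1=0xab r2=0x2a r3=0x7f r4=0x55  N=0 Z=0
after  6: r0=0x55 r1=0xab r2=0x2a r3=0x55 r4=0x55  N=0 Z=0
after  7: r0=0x55 r1=0xff r2=0x2a r3=0x55 r4=0x55  N=1 Z=0
after  8: r0=0x55 r1=0x00 r2=0x2a r3=0x55 r4=0x55  N=0 Z=1
after  9: r0=0x55 r1=0x00 r2=0x00 r3=0x55 r4=0x55  N=0 Z=1
after 10: r0=0x55 r1=0x55 r2=0x00 r3=0x55 r4=0x55  N=0 Z=0
after 11: r0=0x55 r1=0x55 r2=0x00 r3=0x55 r4=0x55  N=0 Z=0
-- IRQ taken; context saved, return-PC = 12 --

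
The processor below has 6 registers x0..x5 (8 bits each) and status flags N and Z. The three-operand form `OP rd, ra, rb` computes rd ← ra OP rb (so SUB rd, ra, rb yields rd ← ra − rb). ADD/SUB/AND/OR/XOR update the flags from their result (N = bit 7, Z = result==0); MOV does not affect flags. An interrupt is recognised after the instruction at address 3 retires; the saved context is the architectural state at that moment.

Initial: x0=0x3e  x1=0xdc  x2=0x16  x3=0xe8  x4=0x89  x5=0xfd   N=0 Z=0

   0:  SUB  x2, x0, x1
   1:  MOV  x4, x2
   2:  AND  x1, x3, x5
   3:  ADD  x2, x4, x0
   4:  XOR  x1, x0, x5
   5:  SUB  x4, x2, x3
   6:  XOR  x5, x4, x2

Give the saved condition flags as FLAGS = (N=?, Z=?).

after  0: x0=0x3e x1=0xdc x2=0x62 x3=0xe8 x4=0x89 x5=0xfd  N=0 Z=0
after  1: x0=0x3e x1=0xdc x2=0x62 x3=0xe8 x4=0x62 x5=0xfd  N=0 Z=0
after  2: x0=0x3e x1=0xe8 x2=0x62 x3=0xe8 x4=0x62 x5=0xfd  N=1 Z=0
after  3: x0=0x3e x1=0xe8 x2=0xa0 x3=0xe8 x4=0x62 x5=0xfd  N=1 Z=0
-- IRQ taken; context saved, return-PC = 4 --

FLAGS = (N=1, Z=0)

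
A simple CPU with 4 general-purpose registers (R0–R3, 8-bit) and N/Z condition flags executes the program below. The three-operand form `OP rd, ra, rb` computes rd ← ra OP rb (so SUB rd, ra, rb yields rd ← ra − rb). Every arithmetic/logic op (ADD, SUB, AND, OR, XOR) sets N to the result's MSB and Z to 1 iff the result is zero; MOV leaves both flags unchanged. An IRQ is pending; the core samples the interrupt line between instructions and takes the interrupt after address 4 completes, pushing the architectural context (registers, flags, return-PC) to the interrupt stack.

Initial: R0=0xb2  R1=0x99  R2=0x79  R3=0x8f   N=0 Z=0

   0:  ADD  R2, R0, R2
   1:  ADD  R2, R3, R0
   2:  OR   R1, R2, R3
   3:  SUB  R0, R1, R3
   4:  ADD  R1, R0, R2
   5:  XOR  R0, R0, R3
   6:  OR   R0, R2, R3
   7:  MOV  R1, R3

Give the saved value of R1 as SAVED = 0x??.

SAVED = 0x81

after  0: R0=0xb2 R1=0x99 R2=0x2b R3=0x8f  N=0 Z=0
after  1: R0=0xb2 R1=0x99 R2=0x41 R3=0x8f  N=0 Z=0
after  2: R0=0xb2 R1=0xcf R2=0x41 R3=0x8f  N=1 Z=0
after  3: R0=0x40 R1=0xcf R2=0x41 R3=0x8f  N=0 Z=0
after  4: R0=0x40 R1=0x81 R2=0x41 R3=0x8f  N=1 Z=0
-- IRQ taken; context saved, return-PC = 5 --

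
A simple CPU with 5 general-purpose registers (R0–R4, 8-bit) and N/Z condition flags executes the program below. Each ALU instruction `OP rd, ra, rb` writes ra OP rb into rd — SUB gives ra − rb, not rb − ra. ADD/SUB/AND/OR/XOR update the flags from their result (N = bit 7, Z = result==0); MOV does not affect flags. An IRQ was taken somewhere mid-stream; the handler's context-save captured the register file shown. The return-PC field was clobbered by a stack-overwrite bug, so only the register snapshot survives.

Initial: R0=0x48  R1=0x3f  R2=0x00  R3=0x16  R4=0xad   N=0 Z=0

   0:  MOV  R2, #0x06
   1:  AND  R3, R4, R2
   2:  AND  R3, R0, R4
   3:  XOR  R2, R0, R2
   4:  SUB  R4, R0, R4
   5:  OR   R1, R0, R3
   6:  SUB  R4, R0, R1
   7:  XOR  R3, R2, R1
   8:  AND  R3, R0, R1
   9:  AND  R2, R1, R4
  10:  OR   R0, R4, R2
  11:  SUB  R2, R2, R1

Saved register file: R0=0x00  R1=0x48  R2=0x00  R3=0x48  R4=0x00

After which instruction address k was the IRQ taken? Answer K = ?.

after  0: R0=0x48 R1=0x3f R2=0x06 R3=0x16 R4=0xad  N=0 Z=0
after  1: R0=0x48 R1=0x3f R2=0x06 R3=0x04 R4=0xad  N=0 Z=0
after  2: R0=0x48 R1=0x3f R2=0x06 R3=0x08 R4=0xad  N=0 Z=0
after  3: R0=0x48 R1=0x3f R2=0x4e R3=0x08 R4=0xad  N=0 Z=0
after  4: R0=0x48 R1=0x3f R2=0x4e R3=0x08 R4=0x9b  N=1 Z=0
after  5: R0=0x48 R1=0x48 R2=0x4e R3=0x08 R4=0x9b  N=0 Z=0
after  6: R0=0x48 R1=0x48 R2=0x4e R3=0x08 R4=0x00  N=0 Z=1
after  7: R0=0x48 R1=0x48 R2=0x4e R3=0x06 R4=0x00  N=0 Z=0
after  8: R0=0x48 R1=0x48 R2=0x4e R3=0x48 R4=0x00  N=0 Z=0
after  9: R0=0x48 R1=0x48 R2=0x00 R3=0x48 R4=0x00  N=0 Z=1
after 10: R0=0x00 R1=0x48 R2=0x00 R3=0x48 R4=0x00  N=0 Z=1
-- IRQ taken; context saved, return-PC = 11 --

K = 10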